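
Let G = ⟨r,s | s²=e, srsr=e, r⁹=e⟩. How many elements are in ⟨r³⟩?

|⟨r³⟩| equals the order of r³. Compute successive powers until reaching e:
  (r³)¹ = r³, (r³)² = r⁶, (r³)³ = e.
The smallest positive k with (r³)ᵏ = e is 3, so |⟨r³⟩| = 3.

Answer: 3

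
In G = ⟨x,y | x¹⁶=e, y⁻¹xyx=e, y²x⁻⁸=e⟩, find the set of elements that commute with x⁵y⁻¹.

⟨x⁵y⁻¹⟩ ⊆ C_G(x⁵y⁻¹) since powers of x⁵y⁻¹ commute with x⁵y⁻¹; so |C_G(x⁵y⁻¹)| ≥ |⟨x⁵y⁻¹⟩| = 4.
By orbit–stabilizer, |C_G(x⁵y⁻¹)| = |G| / |conj. class of x⁵y⁻¹| = 32 / 8 = 4.
The 4 elements commuting with x⁵y⁻¹ are {e, x⁸, x⁵y, x⁵y⁻¹}.

Answer: {e, x⁸, x⁵y, x⁵y⁻¹}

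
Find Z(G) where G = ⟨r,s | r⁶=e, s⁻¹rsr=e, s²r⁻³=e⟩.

An element z ∈ Z(G) iff z commutes with every generator.
For example r³ is central: (r³)·r = r⁴ = r·(r³); (r³)·s = s⁻¹ = s·(r³).
Whereas r ∉ Z(G) since r·s = rs ≠ r²s⁻¹ = s·r.
Checking each of the 12 elements this way gives Z(G) = {e, r³}, of order 2.

Answer: {e, r³}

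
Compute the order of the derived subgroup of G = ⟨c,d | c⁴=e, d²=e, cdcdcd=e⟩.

G' = [G, G] is generated by all commutators. The generator-pair commutators are: [c, d] = c²dc.
The subgroup they normally generate is {e, c², cd, dc³, c²dc, c³d, c²dc³, dc, cdc², dc²d, c²dc²d, c³dc²}, of order 12.
Check: |G/G'| = 24/12 = 2 is the order of the abelianisation.

Answer: 12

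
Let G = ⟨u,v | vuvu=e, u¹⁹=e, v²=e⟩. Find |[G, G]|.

G' = [G, G] is generated by all commutators. The generator-pair commutators are: [u, v] = u².
The subgroup they normally generate is {e, u, u², u³, u⁴, u⁵, u⁶, u⁷, u⁸, u⁹, u¹⁰, u¹¹, u¹², u¹³, u¹⁴, u¹⁵, u¹⁶, u¹⁷, u¹⁸}, of order 19.
Check: |G/G'| = 38/19 = 2 is the order of the abelianisation.

Answer: 19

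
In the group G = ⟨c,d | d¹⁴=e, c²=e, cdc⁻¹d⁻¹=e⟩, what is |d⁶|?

Compute successive powers until reaching e:
  (d⁶)¹ = d⁶, (d⁶)² = d¹², (d⁶)³ = d⁴, (d⁶)⁴ = d¹⁰, (d⁶)⁵ = d², (d⁶)⁶ = d⁸, (d⁶)⁷ = e.
The smallest positive k with (d⁶)ᵏ = e is 7.

Answer: 7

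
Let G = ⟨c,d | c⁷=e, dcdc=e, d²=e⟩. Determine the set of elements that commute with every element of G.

An element z ∈ Z(G) iff z commutes with every generator.
For example e is central: e·c = c = c·e; e·d = d = d·e.
Whereas c ∉ Z(G) since c·d = cd ≠ c⁶d = d·c.
Checking each of the 14 elements this way gives Z(G) = {e}, of order 1.

Answer: {e}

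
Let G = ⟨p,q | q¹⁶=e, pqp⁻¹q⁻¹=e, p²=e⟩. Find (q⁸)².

Compute successive powers of (q⁸), reducing at each step:
  (q⁸)²: (q⁸) · q⁸ = e

Answer: e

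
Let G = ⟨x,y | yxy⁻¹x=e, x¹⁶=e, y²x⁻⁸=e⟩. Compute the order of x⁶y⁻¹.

Compute successive powers until reaching e:
  (x⁶y⁻¹)¹ = x⁶y⁻¹, (x⁶y⁻¹)² = x⁸, (x⁶y⁻¹)³ = x⁶y, (x⁶y⁻¹)⁴ = e.
The smallest positive k with (x⁶y⁻¹)ᵏ = e is 4.

Answer: 4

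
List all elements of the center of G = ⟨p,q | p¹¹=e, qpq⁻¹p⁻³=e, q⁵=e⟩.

An element z ∈ Z(G) iff z commutes with every generator.
For example e is central: e·p = p = p·e; e·q = q = q·e.
Whereas p ∉ Z(G) since p·q = pq ≠ p³q = q·p.
Checking each of the 55 elements this way gives Z(G) = {e}, of order 1.

Answer: {e}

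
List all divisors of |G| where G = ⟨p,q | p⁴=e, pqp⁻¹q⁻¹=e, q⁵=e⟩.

|G| = 20 = 2² · 5. By Lagrange's theorem the order of any subgroup divides 20; the divisors of 20 are 1, 2, 4, 5, 10, 20.

Answer: 1, 2, 4, 5, 10, 20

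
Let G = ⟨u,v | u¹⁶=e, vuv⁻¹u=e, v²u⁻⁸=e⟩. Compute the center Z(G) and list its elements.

An element z ∈ Z(G) iff z commutes with every generator.
For example u⁸ is central: (u⁸)·u = u⁹ = u·(u⁸); (u⁸)·v = v⁻¹ = v·(u⁸).
Whereas u ∉ Z(G) since u·v = uv ≠ u⁷v⁻¹ = v·u.
Checking each of the 32 elements this way gives Z(G) = {e, u⁸}, of order 2.

Answer: {e, u⁸}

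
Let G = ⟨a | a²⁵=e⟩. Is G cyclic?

|G| = 25. The element a has order 25 (its powers give 25 distinct elements), so ⟨a⟩ = G and G is cyclic.

Answer: Yes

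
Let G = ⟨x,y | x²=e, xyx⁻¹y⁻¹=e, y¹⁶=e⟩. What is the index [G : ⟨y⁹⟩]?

First find ord(y⁹) by computing successive powers:
  (y⁹)¹ = y⁹, (y⁹)² = y², (y⁹)³ = y¹¹, (y⁹)⁴ = y⁴, (y⁹)⁵ = y¹³, (y⁹)⁶ = y⁶, (y⁹)⁷ = y¹⁵, (y⁹)⁸ = y⁸, (y⁹)⁹ = y, (y⁹)¹⁰ = y¹⁰, (y⁹)¹¹ = y³, (y⁹)¹² = y¹², (y⁹)¹³ = y⁵, (y⁹)¹⁴ = y¹⁴, (y⁹)¹⁵ = y⁷, (y⁹)¹⁶ = e.
So |⟨y⁹⟩| = ord(y⁹) = 16. With |G| = 32, by Lagrange [G : ⟨y⁹⟩] = 32/16 = 2.

Answer: 2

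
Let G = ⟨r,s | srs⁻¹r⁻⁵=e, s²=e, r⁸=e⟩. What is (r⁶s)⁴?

Compute successive powers of (r⁶s), reducing at each step:
  (r⁶s)²: (r⁶s) · r⁶ = r⁴s;   (r⁴s) · s = r⁴
  (r⁶s)³: (r⁴) · r⁶ = r²;   (r²) · s = r²s
  (r⁶s)⁴: (r²s) · r⁶ = s;   s · s = e

Answer: e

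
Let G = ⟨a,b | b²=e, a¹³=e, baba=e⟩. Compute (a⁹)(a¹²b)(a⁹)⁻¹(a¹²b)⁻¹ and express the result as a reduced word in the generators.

[(a⁹), (a¹²b)] = (a⁹)·(a¹²b)·(a⁹)⁻¹·(a¹²b)⁻¹.
  (a⁹) · (a¹²b) = a⁸b
  (a⁸b) · (a⁴) = a⁴b
  (a⁴b) · (a¹²b) = a⁵

Answer: a⁵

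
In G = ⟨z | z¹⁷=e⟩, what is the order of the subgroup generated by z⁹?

|⟨z⁹⟩| equals the order of z⁹. Compute successive powers until reaching e:
  (z⁹)¹ = z⁹, (z⁹)² = z, (z⁹)³ = z¹⁰, (z⁹)⁴ = z², (z⁹)⁵ = z¹¹, (z⁹)⁶ = z³, (z⁹)⁷ = z¹², (z⁹)⁸ = z⁴, (z⁹)⁹ = z¹³, (z⁹)¹⁰ = z⁵, (z⁹)¹¹ = z¹⁴, (z⁹)¹² = z⁶, (z⁹)¹³ = z¹⁵, (z⁹)¹⁴ = z⁷, (z⁹)¹⁵ = z¹⁶, (z⁹)¹⁶ = z⁸, (z⁹)¹⁷ = e.
The smallest positive k with (z⁹)ᵏ = e is 17, so |⟨z⁹⟩| = 17.

Answer: 17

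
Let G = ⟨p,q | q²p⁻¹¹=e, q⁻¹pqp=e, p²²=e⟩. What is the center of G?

An element z ∈ Z(G) iff z commutes with every generator.
For example p¹¹ is central: (p¹¹)·p = p¹² = p·(p¹¹); (p¹¹)·q = q⁻¹ = q·(p¹¹).
Whereas p ∉ Z(G) since p·q = pq ≠ p¹⁰q⁻¹ = q·p.
Checking each of the 44 elements this way gives Z(G) = {e, p¹¹}, of order 2.

Answer: {e, p¹¹}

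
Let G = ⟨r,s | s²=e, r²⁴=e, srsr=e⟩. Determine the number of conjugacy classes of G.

The conjugacy classes (representative and size) are:
  [e] (size 1), [r²³] (size 2), [r²] (size 2), [r³] (size 2), [r²⁰] (size 2), [r¹⁹] (size 2), [r⁶] (size 2), [r⁷] (size 2), [r⁸] (size 2), [r⁹] (size 2), [r¹⁴] (size 2), [r¹¹] (size 2), [r¹²] (size 1), [r⁴s] (size 12), [r⁵s] (size 12).
Class equation: 1 + 2 + 2 + 2 + 2 + 2 + 2 + 2 + 2 + 2 + 2 + 2 + 1 + 12 + 12 = 48 = |G|. So G has 15 conjugacy classes.

Answer: 15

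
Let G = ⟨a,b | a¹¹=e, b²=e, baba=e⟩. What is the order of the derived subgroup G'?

G' = [G, G] is generated by all commutators. The generator-pair commutators are: [a, b] = a².
The subgroup they normally generate is {e, a, a², a³, a⁴, a⁵, a⁶, a⁷, a⁸, a⁹, a¹⁰}, of order 11.
Check: |G/G'| = 22/11 = 2 is the order of the abelianisation.

Answer: 11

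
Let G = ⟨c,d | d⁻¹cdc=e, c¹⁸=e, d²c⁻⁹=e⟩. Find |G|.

Enumerate words in the generators, reducing via the relations: the distinct elements are
  {c, d, e, cd, c², c³, c⁴, c⁵, c⁶, c⁷, c⁸, c⁹, c²d, c³d, c¹², c¹³, c¹¹, c¹⁰, c¹⁴, c¹⁵, c¹⁶, c¹⁷, c⁴d, c⁵d, c⁶d, c⁷d, c⁸d, d⁻¹, cd⁻¹, c²d⁻¹, c³d⁻¹, c⁴d⁻¹, c⁵d⁻¹, c⁶d⁻¹, c⁷d⁻¹, c⁸d⁻¹}.
No further products give new elements, so |G| = 36.

Answer: 36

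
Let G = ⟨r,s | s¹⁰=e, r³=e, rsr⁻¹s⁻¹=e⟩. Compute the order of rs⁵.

Compute successive powers until reaching e:
  (rs⁵)¹ = rs⁵, (rs⁵)² = r², (rs⁵)³ = s⁵, (rs⁵)⁴ = r, (rs⁵)⁵ = r²s⁵, (rs⁵)⁶ = e.
The smallest positive k with (rs⁵)ᵏ = e is 6.

Answer: 6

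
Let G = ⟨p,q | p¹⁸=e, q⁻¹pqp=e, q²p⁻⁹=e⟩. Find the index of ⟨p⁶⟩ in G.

First find ord(p⁶) by computing successive powers:
  (p⁶)¹ = p⁶, (p⁶)² = p¹², (p⁶)³ = e.
So |⟨p⁶⟩| = ord(p⁶) = 3. With |G| = 36, by Lagrange [G : ⟨p⁶⟩] = 36/3 = 12.

Answer: 12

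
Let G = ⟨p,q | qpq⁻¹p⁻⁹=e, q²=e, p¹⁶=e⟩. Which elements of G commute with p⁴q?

⟨p⁴q⟩ ⊆ C_G(p⁴q) since powers of p⁴q commute with p⁴q; so |C_G(p⁴q)| ≥ |⟨p⁴q⟩| = 4.
By orbit–stabilizer, |C_G(p⁴q)| = |G| / |conj. class of p⁴q| = 32 / 2 = 16.
The 16 elements commuting with p⁴q are {e, p², p⁴, p⁶, p⁸, p¹⁰, p¹², p¹⁴, q, p¹⁰q, p²q, p¹²q, p⁴q, p¹⁴q, p⁶q, p⁸q}.

Answer: {e, p², p⁴, p⁶, p⁸, p¹⁰, p¹², p¹⁴, q, p¹⁰q, p²q, p¹²q, p⁴q, p¹⁴q, p⁶q, p⁸q}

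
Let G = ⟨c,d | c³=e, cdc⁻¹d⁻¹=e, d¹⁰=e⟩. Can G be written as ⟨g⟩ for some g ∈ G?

|G| = 30. The element cd has order 30 (its powers give 30 distinct elements), so ⟨cd⟩ = G and G is cyclic.

Answer: Yes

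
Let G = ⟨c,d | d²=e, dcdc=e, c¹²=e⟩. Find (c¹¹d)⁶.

Compute successive powers of (c¹¹d), reducing at each step:
  (c¹¹d)²: (c¹¹d) · c¹¹ = d;   d · d = e
  (c¹¹d)³: e · c¹¹ = c¹¹;   (c¹¹) · d = c¹¹d
  (c¹¹d)⁴: (c¹¹d) · c¹¹ = d;   d · d = e
  (c¹¹d)⁵: e · c¹¹ = c¹¹;   (c¹¹) · d = c¹¹d
  (c¹¹d)⁶: (c¹¹d) · c¹¹ = d;   d · d = e

Answer: e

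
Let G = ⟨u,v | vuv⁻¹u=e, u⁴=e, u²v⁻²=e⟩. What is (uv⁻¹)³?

Compute successive powers of (uv⁻¹), reducing at each step:
  (uv⁻¹)²: (uv⁻¹) · u = v⁻¹;   (v⁻¹) · v⁻¹ = u²
  (uv⁻¹)³: (u²) · u = u³;   (u³) · v⁻¹ = uv

Answer: uv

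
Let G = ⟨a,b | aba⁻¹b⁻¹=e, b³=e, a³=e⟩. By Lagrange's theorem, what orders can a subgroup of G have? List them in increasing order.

|G| = 9 = 3². By Lagrange's theorem the order of any subgroup divides 9; the divisors of 9 are 1, 3, 9.

Answer: 1, 3, 9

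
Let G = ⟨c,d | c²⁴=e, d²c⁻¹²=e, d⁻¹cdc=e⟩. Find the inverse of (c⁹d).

The order of (c⁹d) is 4 (smallest k with (c⁹d)ᵏ = e), so (c⁹d)⁻¹ = (c⁹d)³ = c⁹d⁻¹.
Check: (c⁹d) · (c⁹d⁻¹) → (c⁹d) · c⁹ = d;   d · d⁻¹ = e, giving e as required.

Answer: c⁹d⁻¹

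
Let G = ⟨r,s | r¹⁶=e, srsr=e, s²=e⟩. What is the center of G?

An element z ∈ Z(G) iff z commutes with every generator.
For example r⁸ is central: (r⁸)·r = r⁹ = r·(r⁸); (r⁸)·s = r⁸s = s·(r⁸).
Whereas r ∉ Z(G) since r·s = rs ≠ r¹⁵s = s·r.
Checking each of the 32 elements this way gives Z(G) = {e, r⁸}, of order 2.

Answer: {e, r⁸}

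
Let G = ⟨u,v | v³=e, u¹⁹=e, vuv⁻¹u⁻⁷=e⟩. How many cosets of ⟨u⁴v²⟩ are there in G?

First find ord(u⁴v²) by computing successive powers:
  (u⁴v²)¹ = u⁴v², (u⁴v²)² = u¹⁰v, (u⁴v²)³ = e.
So |⟨u⁴v²⟩| = ord(u⁴v²) = 3. With |G| = 57, by Lagrange [G : ⟨u⁴v²⟩] = 57/3 = 19.

Answer: 19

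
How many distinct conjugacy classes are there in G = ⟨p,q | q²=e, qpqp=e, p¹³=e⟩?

The conjugacy classes (representative and size) are:
  [e] (size 1), [p¹²] (size 2), [p¹¹] (size 2), [p³] (size 2), [p⁴] (size 2), [p⁸] (size 2), [p⁶] (size 2), [q] (size 13).
Class equation: 1 + 2 + 2 + 2 + 2 + 2 + 2 + 13 = 26 = |G|. So G has 8 conjugacy classes.

Answer: 8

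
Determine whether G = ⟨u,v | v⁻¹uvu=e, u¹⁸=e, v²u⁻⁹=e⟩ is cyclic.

Every cyclic group is abelian. But u·v = uv while v·u = u⁸v⁻¹, so u·v ≠ v·u and G is not abelian. Hence G is not cyclic.

Answer: No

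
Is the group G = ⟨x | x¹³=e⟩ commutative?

G has a single generator, so G is cyclic and hence abelian.

Answer: Yes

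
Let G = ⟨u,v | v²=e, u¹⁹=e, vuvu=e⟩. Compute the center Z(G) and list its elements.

An element z ∈ Z(G) iff z commutes with every generator.
For example e is central: e·u = u = u·e; e·v = v = v·e.
Whereas u ∉ Z(G) since u·v = uv ≠ u¹⁸v = v·u.
Checking each of the 38 elements this way gives Z(G) = {e}, of order 1.

Answer: {e}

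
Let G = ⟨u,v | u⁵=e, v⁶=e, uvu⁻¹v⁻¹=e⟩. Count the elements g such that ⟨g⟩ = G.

G is cyclic of order 30. An element generates G iff its order is 30, and a cyclic group of order 30 has exactly φ(30) = 8 such elements.

Answer: 8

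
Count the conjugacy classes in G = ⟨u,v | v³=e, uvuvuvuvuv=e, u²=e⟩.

The conjugacy classes (representative and size) are:
  [e] (size 1), [uvuv²uvuv²u] (size 15), [vuvuv²u] (size 20), [uv²uv²u] (size 12), [v²uvuv²] (size 12).
Class equation: 1 + 15 + 20 + 12 + 12 = 60 = |G|. So G has 5 conjugacy classes.

Answer: 5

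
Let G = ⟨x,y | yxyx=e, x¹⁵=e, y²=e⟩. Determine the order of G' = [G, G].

G' = [G, G] is generated by all commutators. The generator-pair commutators are: [x, y] = x².
The subgroup they normally generate is {e, x, x², x³, x⁴, x⁵, x⁶, x⁷, x⁸, x⁹, x¹⁰, x¹¹, x¹², x¹³, x¹⁴}, of order 15.
Check: |G/G'| = 30/15 = 2 is the order of the abelianisation.

Answer: 15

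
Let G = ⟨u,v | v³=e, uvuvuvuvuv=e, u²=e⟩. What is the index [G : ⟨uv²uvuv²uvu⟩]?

First find ord(uv²uvuv²uvu) by computing successive powers:
  (uv²uvuv²uvu)¹ = uv²uvuv²uvu, (uv²uvuv²uvu)² = e.
So |⟨uv²uvuv²uvu⟩| = ord(uv²uvuv²uvu) = 2. With |G| = 60, by Lagrange [G : ⟨uv²uvuv²uvu⟩] = 60/2 = 30.

Answer: 30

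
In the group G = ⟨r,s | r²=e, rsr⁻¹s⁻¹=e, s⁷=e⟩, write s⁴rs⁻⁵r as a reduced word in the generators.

Multiply left to right, reducing at each step:
  (s⁴) · r = rs⁴
  (rs⁴) · s⁻⁵ = rs⁶
  (rs⁶) · r = s⁶

Answer: s⁶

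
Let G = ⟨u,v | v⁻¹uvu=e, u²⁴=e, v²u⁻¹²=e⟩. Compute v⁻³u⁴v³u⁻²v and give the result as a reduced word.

Multiply left to right, reducing at each step:
  v · u⁴ = u⁸v⁻¹
  (u⁸v⁻¹) · v³ = u²⁰
  (u²⁰) · u⁻² = u¹⁸
  (u¹⁸) · v = u⁶v⁻¹

Answer: u⁶v⁻¹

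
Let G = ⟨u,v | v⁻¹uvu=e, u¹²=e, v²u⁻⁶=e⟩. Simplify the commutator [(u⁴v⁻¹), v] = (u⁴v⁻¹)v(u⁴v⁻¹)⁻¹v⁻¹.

[(u⁴v⁻¹), v] = (u⁴v⁻¹)·v·(u⁴v⁻¹)⁻¹·v⁻¹.
  (u⁴v⁻¹) · v = u⁴
  (u⁴) · (u⁴v) = u²v⁻¹
  (u²v⁻¹) · (v⁻¹) = u⁸

Answer: u⁸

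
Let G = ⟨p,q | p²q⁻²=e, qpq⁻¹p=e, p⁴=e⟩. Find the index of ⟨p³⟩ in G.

First find ord(p³) by computing successive powers:
  (p³)¹ = p³, (p³)² = p², (p³)³ = p, (p³)⁴ = e.
So |⟨p³⟩| = ord(p³) = 4. With |G| = 8, by Lagrange [G : ⟨p³⟩] = 8/4 = 2.

Answer: 2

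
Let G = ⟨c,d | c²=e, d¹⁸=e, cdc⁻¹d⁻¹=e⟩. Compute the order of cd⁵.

Compute successive powers until reaching e:
  (cd⁵)¹ = cd⁵, (cd⁵)² = d¹⁰, (cd⁵)³ = cd¹⁵, (cd⁵)⁴ = d², (cd⁵)⁵ = cd⁷, (cd⁵)⁶ = d¹², (cd⁵)⁷ = cd¹⁷, (cd⁵)⁸ = d⁴, (cd⁵)⁹ = cd⁹, (cd⁵)¹⁰ = d¹⁴, (cd⁵)¹¹ = cd, (cd⁵)¹² = d⁶, (cd⁵)¹³ = cd¹¹, (cd⁵)¹⁴ = d¹⁶, (cd⁵)¹⁵ = cd³, (cd⁵)¹⁶ = d⁸, (cd⁵)¹⁷ = cd¹³, (cd⁵)¹⁸ = e.
The smallest positive k with (cd⁵)ᵏ = e is 18.

Answer: 18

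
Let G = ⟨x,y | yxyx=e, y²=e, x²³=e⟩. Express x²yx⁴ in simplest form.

Multiply left to right, reducing at each step:
  (x²) · y = x²y
  (x²y) · x⁴ = x²¹y

Answer: x²¹y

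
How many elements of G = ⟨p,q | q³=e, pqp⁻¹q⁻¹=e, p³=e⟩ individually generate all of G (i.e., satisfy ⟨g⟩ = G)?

⟨g⟩ = G would require ord(g) = |G| = 9, but the maximum element order in G is 3 < 9. So G is not cyclic and no single element generates it: the count is 0.

Answer: 0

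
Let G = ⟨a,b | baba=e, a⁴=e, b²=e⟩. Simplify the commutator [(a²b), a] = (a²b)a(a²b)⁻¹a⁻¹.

[(a²b), a] = (a²b)·a·(a²b)⁻¹·a⁻¹.
  (a²b) · a = ab
  (ab) · (a²b) = a³
  (a³) · (a³) = a²

Answer: a²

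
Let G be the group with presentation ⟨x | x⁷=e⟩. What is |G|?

G is generated by a single element, so G is cyclic. The relator gives x⁷ = e and no smaller power is forced to be e, so the 7 powers {e, x, x², x³, x⁴, x⁵, x⁶} are distinct. Hence |G| = 7.

Answer: 7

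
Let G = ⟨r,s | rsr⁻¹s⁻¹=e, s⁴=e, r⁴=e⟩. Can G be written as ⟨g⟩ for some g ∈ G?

|G| = 16, but the maximum element order in G is 4 < 16. No single element generates all of G, so G is not cyclic.

Answer: No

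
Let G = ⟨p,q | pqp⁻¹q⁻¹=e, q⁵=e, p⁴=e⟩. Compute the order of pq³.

Compute successive powers until reaching e:
  (pq³)¹ = pq³, (pq³)² = p²q, (pq³)³ = p³q⁴, (pq³)⁴ = q², (pq³)⁵ = p, (pq³)⁶ = p²q³, (pq³)⁷ = p³q, (pq³)⁸ = q⁴, (pq³)⁹ = pq², (pq³)¹⁰ = p², (pq³)¹¹ = p³q³, (pq³)¹² = q, (pq³)¹³ = pq⁴, (pq³)¹⁴ = p²q², (pq³)¹⁵ = p³, (pq³)¹⁶ = q³, (pq³)¹⁷ = pq, (pq³)¹⁸ = p²q⁴, (pq³)¹⁹ = p³q², (pq³)²⁰ = e.
The smallest positive k with (pq³)ᵏ = e is 20.

Answer: 20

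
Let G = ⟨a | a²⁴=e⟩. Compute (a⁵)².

Compute successive powers of (a⁵), reducing at each step:
  (a⁵)²: (a⁵) · a⁵ = a¹⁰

Answer: a¹⁰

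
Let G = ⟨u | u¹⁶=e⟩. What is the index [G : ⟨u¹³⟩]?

First find ord(u¹³) by computing successive powers:
  (u¹³)¹ = u¹³, (u¹³)² = u¹⁰, (u¹³)³ = u⁷, (u¹³)⁴ = u⁴, (u¹³)⁵ = u, (u¹³)⁶ = u¹⁴, (u¹³)⁷ = u¹¹, (u¹³)⁸ = u⁸, (u¹³)⁹ = u⁵, (u¹³)¹⁰ = u², (u¹³)¹¹ = u¹⁵, (u¹³)¹² = u¹², (u¹³)¹³ = u⁹, (u¹³)¹⁴ = u⁶, (u¹³)¹⁵ = u³, (u¹³)¹⁶ = e.
So |⟨u¹³⟩| = ord(u¹³) = 16. With |G| = 16, by Lagrange [G : ⟨u¹³⟩] = 16/16 = 1.

Answer: 1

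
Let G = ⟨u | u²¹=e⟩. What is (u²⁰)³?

Compute successive powers of (u²⁰), reducing at each step:
  (u²⁰)²: (u²⁰) · u²⁰ = u¹⁹
  (u²⁰)³: (u¹⁹) · u²⁰ = u¹⁸

Answer: u¹⁸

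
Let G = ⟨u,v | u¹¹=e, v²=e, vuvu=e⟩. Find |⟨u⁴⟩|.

|⟨u⁴⟩| equals the order of u⁴. Compute successive powers until reaching e:
  (u⁴)¹ = u⁴, (u⁴)² = u⁸, (u⁴)³ = u, (u⁴)⁴ = u⁵, (u⁴)⁵ = u⁹, (u⁴)⁶ = u², (u⁴)⁷ = u⁶, (u⁴)⁸ = u¹⁰, (u⁴)⁹ = u³, (u⁴)¹⁰ = u⁷, (u⁴)¹¹ = e.
The smallest positive k with (u⁴)ᵏ = e is 11, so |⟨u⁴⟩| = 11.

Answer: 11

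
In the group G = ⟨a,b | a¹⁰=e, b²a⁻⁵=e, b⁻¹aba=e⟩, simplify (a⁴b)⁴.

Compute successive powers of (a⁴b), reducing at each step:
  (a⁴b)²: (a⁴b) · a⁴ = b;   b · b = a⁵
  (a⁴b)³: (a⁵) · a⁴ = a⁹;   (a⁹) · b = a⁴b⁻¹
  (a⁴b)⁴: (a⁴b⁻¹) · a⁴ = b⁻¹;   (b⁻¹) · b = e

Answer: e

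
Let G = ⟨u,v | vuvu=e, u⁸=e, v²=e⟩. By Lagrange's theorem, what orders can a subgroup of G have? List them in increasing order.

|G| = 16 = 2⁴. By Lagrange's theorem the order of any subgroup divides 16; the divisors of 16 are 1, 2, 4, 8, 16.

Answer: 1, 2, 4, 8, 16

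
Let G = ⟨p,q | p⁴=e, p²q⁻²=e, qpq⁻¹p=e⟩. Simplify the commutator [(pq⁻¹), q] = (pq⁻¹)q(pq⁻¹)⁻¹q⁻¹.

[(pq⁻¹), q] = (pq⁻¹)·q·(pq⁻¹)⁻¹·q⁻¹.
  (pq⁻¹) · q = p
  p · (pq) = q⁻¹
  (q⁻¹) · (q⁻¹) = p²

Answer: p²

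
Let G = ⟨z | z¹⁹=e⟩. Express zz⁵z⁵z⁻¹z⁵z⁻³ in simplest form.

Multiply left to right, reducing at each step:
  z · z⁵ = z⁶
  (z⁶) · z⁵ = z¹¹
  (z¹¹) · z⁻¹ = z¹⁰
  (z¹⁰) · z⁵ = z¹⁵
  (z¹⁵) · z⁻³ = z¹²

Answer: z¹²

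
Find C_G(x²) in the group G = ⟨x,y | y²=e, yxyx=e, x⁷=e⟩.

⟨x²⟩ ⊆ C_G(x²) since powers of x² commute with x²; so |C_G(x²)| ≥ |⟨x²⟩| = 7.
By orbit–stabilizer, |C_G(x²)| = |G| / |conj. class of x²| = 14 / 2 = 7.
The 7 elements commuting with x² are {e, x, x², x³, x⁴, x⁵, x⁶}.

Answer: {e, x, x², x³, x⁴, x⁵, x⁶}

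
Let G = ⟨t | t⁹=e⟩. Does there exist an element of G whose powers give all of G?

|G| = 9. The element t has order 9 (its powers give 9 distinct elements), so ⟨t⟩ = G and G is cyclic.

Answer: Yes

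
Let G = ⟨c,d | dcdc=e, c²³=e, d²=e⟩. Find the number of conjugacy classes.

The conjugacy classes (representative and size) are:
  [e] (size 1), [c] (size 2), [c²¹] (size 2), [c²⁰] (size 2), [c⁴] (size 2), [c¹⁸] (size 2), [c⁶] (size 2), [c¹⁶] (size 2), [c⁸] (size 2), [c⁹] (size 2), [c¹⁰] (size 2), [c¹²] (size 2), [c¹⁸d] (size 23).
Class equation: 1 + 2 + 2 + 2 + 2 + 2 + 2 + 2 + 2 + 2 + 2 + 2 + 23 = 46 = |G|. So G has 13 conjugacy classes.

Answer: 13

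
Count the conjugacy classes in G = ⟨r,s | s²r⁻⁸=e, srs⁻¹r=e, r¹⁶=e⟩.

The conjugacy classes (representative and size) are:
  [e] (size 1), [r] (size 2), [r¹⁴] (size 2), [r¹³] (size 2), [r¹²] (size 2), [r⁵] (size 2), [r¹⁰] (size 2), [r⁷] (size 2), [r⁸] (size 1), [s⁻¹] (size 8), [r⁷s⁻¹] (size 8).
Class equation: 1 + 2 + 2 + 2 + 2 + 2 + 2 + 2 + 1 + 8 + 8 = 32 = |G|. So G has 11 conjugacy classes.

Answer: 11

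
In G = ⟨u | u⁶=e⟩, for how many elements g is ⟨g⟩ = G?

G is cyclic of order 6. An element generates G iff its order is 6, and a cyclic group of order 6 has exactly φ(6) = 2 such elements.

Answer: 2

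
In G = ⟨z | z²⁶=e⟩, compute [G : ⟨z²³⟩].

First find ord(z²³) by computing successive powers:
  (z²³)¹ = z²³, (z²³)² = z²⁰, (z²³)³ = z¹⁷, (z²³)⁴ = z¹⁴, (z²³)⁵ = z¹¹, (z²³)⁶ = z⁸, (z²³)⁷ = z⁵, (z²³)⁸ = z², (z²³)⁹ = z²⁵, (z²³)¹⁰ = z²², (z²³)¹¹ = z¹⁹, (z²³)¹² = z¹⁶, (z²³)¹³ = z¹³, (z²³)¹⁴ = z¹⁰, (z²³)¹⁵ = z⁷, (z²³)¹⁶ = z⁴, (z²³)¹⁷ = z, (z²³)¹⁸ = z²⁴, (z²³)¹⁹ = z²¹, (z²³)²⁰ = z¹⁸, (z²³)²¹ = z¹⁵, (z²³)²² = z¹², (z²³)²³ = z⁹, (z²³)²⁴ = z⁶, (z²³)²⁵ = z³, (z²³)²⁶ = e.
So |⟨z²³⟩| = ord(z²³) = 26. With |G| = 26, by Lagrange [G : ⟨z²³⟩] = 26/26 = 1.

Answer: 1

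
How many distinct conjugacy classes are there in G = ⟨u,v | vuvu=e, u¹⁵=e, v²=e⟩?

The conjugacy classes (representative and size) are:
  [e] (size 1), [u¹⁴] (size 2), [u²] (size 2), [u³] (size 2), [u⁴] (size 2), [u¹⁰] (size 2), [u⁹] (size 2), [u⁷] (size 2), [u¹³v] (size 15).
Class equation: 1 + 2 + 2 + 2 + 2 + 2 + 2 + 2 + 15 = 30 = |G|. So G has 9 conjugacy classes.

Answer: 9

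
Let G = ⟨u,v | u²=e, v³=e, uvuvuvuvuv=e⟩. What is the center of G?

An element z ∈ Z(G) iff z commutes with every generator.
For example e is central: e·u = u = u·e; e·v = v = v·e.
Whereas u ∉ Z(G) since u·v = uv ≠ vu = v·u.
Checking each of the 60 elements this way gives Z(G) = {e}, of order 1.

Answer: {e}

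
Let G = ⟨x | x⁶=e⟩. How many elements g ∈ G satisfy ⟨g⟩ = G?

G is cyclic of order 6. An element generates G iff its order is 6, and a cyclic group of order 6 has exactly φ(6) = 2 such elements.

Answer: 2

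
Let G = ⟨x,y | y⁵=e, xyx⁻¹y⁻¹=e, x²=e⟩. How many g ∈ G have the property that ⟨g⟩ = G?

G is cyclic of order 10. An element generates G iff its order is 10, and a cyclic group of order 10 has exactly φ(10) = 4 such elements.

Answer: 4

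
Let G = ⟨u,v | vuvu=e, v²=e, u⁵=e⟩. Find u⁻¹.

The order of u is 5 (smallest k with uᵏ = e), so u⁻¹ = u⁴ = u⁴.
Check: u · (u⁴) → u · u⁴ = e, giving e as required.

Answer: u⁴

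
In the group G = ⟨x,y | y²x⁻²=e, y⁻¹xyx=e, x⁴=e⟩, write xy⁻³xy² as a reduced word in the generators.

Multiply left to right, reducing at each step:
  x · y⁻³ = xy
  (xy) · x = y
  y · y² = y⁻¹

Answer: y⁻¹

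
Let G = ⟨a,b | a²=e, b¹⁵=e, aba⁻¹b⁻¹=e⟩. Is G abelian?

Each pair of generators commutes: a·b = ab = b·a. Since the generators pairwise commute, every element of G commutes with every other, so G is abelian.

Answer: Yes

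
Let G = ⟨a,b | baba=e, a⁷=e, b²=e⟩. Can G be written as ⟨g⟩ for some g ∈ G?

Every cyclic group is abelian. But a·b = ab while b·a = a⁶b, so a·b ≠ b·a and G is not abelian. Hence G is not cyclic.

Answer: No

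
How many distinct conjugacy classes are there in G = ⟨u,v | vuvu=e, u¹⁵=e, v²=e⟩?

The conjugacy classes (representative and size) are:
  [e] (size 1), [u¹⁴] (size 2), [u²] (size 2), [u³] (size 2), [u⁴] (size 2), [u¹⁰] (size 2), [u⁹] (size 2), [u⁷] (size 2), [u¹³v] (size 15).
Class equation: 1 + 2 + 2 + 2 + 2 + 2 + 2 + 2 + 15 = 30 = |G|. So G has 9 conjugacy classes.

Answer: 9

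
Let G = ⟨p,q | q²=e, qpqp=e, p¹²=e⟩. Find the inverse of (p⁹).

The order of (p⁹) is 4 (smallest k with (p⁹)ᵏ = e), so (p⁹)⁻¹ = (p⁹)³ = p³.
Check: (p⁹) · (p³) → (p⁹) · p³ = e, giving e as required.

Answer: p³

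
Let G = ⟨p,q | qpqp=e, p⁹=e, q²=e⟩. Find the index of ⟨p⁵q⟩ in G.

First find ord(p⁵q) by computing successive powers:
  (p⁵q)¹ = p⁵q, (p⁵q)² = e.
So |⟨p⁵q⟩| = ord(p⁵q) = 2. With |G| = 18, by Lagrange [G : ⟨p⁵q⟩] = 18/2 = 9.

Answer: 9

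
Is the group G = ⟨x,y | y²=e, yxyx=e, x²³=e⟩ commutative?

x·y = xy but y·x = x²²y, so x·y ≠ y·x and G is not abelian.

Answer: No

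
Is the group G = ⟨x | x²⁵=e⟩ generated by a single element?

|G| = 25. The element x has order 25 (its powers give 25 distinct elements), so ⟨x⟩ = G and G is cyclic.

Answer: Yes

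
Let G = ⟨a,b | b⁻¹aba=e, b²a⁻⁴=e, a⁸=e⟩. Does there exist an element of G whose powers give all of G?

Every cyclic group is abelian. But a·b = ab while b·a = a³b⁻¹, so a·b ≠ b·a and G is not abelian. Hence G is not cyclic.

Answer: No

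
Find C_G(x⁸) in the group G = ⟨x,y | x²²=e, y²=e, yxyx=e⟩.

⟨x⁸⟩ ⊆ C_G(x⁸) since powers of x⁸ commute with x⁸; so |C_G(x⁸)| ≥ |⟨x⁸⟩| = 11.
By orbit–stabilizer, |C_G(x⁸)| = |G| / |conj. class of x⁸| = 44 / 2 = 22.
The 22 elements commuting with x⁸ are {e, x, x², x³, x⁴, x⁵, x⁶, x⁷, x⁸, x⁹, x¹⁰, x¹¹, x¹², x¹³, x¹⁴, x¹⁵, x¹⁶, x¹⁷, x¹⁸, x¹⁹, x²⁰, x²¹}.

Answer: {e, x, x², x³, x⁴, x⁵, x⁶, x⁷, x⁸, x⁹, x¹⁰, x¹¹, x¹², x¹³, x¹⁴, x¹⁵, x¹⁶, x¹⁷, x¹⁸, x¹⁹, x²⁰, x²¹}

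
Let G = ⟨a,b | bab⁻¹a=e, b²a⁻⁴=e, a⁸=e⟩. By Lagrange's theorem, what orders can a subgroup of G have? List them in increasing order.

|G| = 16 = 2⁴. By Lagrange's theorem the order of any subgroup divides 16; the divisors of 16 are 1, 2, 4, 8, 16.

Answer: 1, 2, 4, 8, 16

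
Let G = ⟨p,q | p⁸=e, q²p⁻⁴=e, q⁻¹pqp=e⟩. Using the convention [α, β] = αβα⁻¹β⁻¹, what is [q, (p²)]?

[q, (p²)] = q·(p²)·q⁻¹·(p²)⁻¹.
  q · (p²) = p²q⁻¹
  (p²q⁻¹) · (q⁻¹) = p⁶
  (p⁶) · (p⁶) = p⁴

Answer: p⁴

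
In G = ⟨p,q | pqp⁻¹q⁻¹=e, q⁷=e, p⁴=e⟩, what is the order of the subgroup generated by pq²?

|⟨pq²⟩| equals the order of pq². Compute successive powers until reaching e:
  (pq²)¹ = pq², (pq²)² = p²q⁴, (pq²)³ = p³q⁶, (pq²)⁴ = q, (pq²)⁵ = pq³, (pq²)⁶ = p²q⁵, (pq²)⁷ = p³, (pq²)⁸ = q², (pq²)⁹ = pq⁴, (pq²)¹⁰ = p²q⁶, (pq²)¹¹ = p³q, (pq²)¹² = q³, (pq²)¹³ = pq⁵, (pq²)¹⁴ = p², (pq²)¹⁵ = p³q², (pq²)¹⁶ = q⁴, (pq²)¹⁷ = pq⁶, (pq²)¹⁸ = p²q, (pq²)¹⁹ = p³q³, (pq²)²⁰ = q⁵, (pq²)²¹ = p, (pq²)²² = p²q², (pq²)²³ = p³q⁴, (pq²)²⁴ = q⁶, (pq²)²⁵ = pq, (pq²)²⁶ = p²q³, (pq²)²⁷ = p³q⁵, (pq²)²⁸ = e.
The smallest positive k with (pq²)ᵏ = e is 28, so |⟨pq²⟩| = 28.

Answer: 28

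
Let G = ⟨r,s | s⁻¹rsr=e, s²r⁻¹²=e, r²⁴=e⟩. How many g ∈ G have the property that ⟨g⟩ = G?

⟨g⟩ = G would require ord(g) = |G| = 48, but the maximum element order in G is 24 < 48. So G is not cyclic and no single element generates it: the count is 0.

Answer: 0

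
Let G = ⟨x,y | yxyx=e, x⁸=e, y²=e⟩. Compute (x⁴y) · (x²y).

Compute (x⁴y) · (x²y) by multiplying left to right and reducing via the relations at each step:
  (x⁴y) · x² = x²y
  (x²y) · y = x²

Answer: x²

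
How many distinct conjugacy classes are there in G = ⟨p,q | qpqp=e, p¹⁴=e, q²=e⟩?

The conjugacy classes (representative and size) are:
  [e] (size 1), [p¹³] (size 2), [p²] (size 2), [p³] (size 2), [p¹⁰] (size 2), [p⁵] (size 2), [p⁸] (size 2), [p⁷] (size 1), [p⁶q] (size 7), [p⁹q] (size 7).
Class equation: 1 + 2 + 2 + 2 + 2 + 2 + 2 + 1 + 7 + 7 = 28 = |G|. So G has 10 conjugacy classes.

Answer: 10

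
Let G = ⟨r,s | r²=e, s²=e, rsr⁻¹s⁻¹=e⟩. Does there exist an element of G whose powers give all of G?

|G| = 4, but the maximum element order in G is 2 < 4. No single element generates all of G, so G is not cyclic.

Answer: No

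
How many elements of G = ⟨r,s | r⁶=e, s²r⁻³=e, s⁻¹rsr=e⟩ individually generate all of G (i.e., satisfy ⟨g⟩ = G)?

⟨g⟩ = G would require ord(g) = |G| = 12, but the maximum element order in G is 6 < 12. So G is not cyclic and no single element generates it: the count is 0.

Answer: 0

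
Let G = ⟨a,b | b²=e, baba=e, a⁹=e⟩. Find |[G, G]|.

G' = [G, G] is generated by all commutators. The generator-pair commutators are: [a, b] = a².
The subgroup they normally generate is {e, a, a², a³, a⁴, a⁵, a⁶, a⁷, a⁸}, of order 9.
Check: |G/G'| = 18/9 = 2 is the order of the abelianisation.

Answer: 9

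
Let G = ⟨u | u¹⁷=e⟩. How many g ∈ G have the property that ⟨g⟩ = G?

G is cyclic of order 17. An element generates G iff its order is 17, and a cyclic group of order 17 has exactly φ(17) = 16 such elements.

Answer: 16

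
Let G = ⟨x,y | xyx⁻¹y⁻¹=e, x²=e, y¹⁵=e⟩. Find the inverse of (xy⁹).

The order of (xy⁹) is 10 (smallest k with (xy⁹)ᵏ = e), so (xy⁹)⁻¹ = (xy⁹)⁹ = xy⁶.
Check: (xy⁹) · (xy⁶) → (xy⁹) · x = y⁹;   (y⁹) · y⁶ = e, giving e as required.

Answer: xy⁶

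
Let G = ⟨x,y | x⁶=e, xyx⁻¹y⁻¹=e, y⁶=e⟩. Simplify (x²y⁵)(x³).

Compute (x²y⁵) · (x³) by multiplying left to right and reducing via the relations at each step:
  (x²y⁵) · x³ = x⁵y⁵

Answer: x⁵y⁵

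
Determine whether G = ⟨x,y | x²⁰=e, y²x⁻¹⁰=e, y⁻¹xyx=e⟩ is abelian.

x·y = xy but y·x = x⁹y⁻¹, so x·y ≠ y·x and G is not abelian.

Answer: No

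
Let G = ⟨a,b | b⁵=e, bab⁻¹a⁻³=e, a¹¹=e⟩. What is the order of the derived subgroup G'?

G' = [G, G] is generated by all commutators. The generator-pair commutators are: [a, b] = a⁹.
The subgroup they normally generate is {e, a, a², a³, a⁴, a⁵, a⁶, a⁷, a⁸, a⁹, a¹⁰}, of order 11.
Check: |G/G'| = 55/11 = 5 is the order of the abelianisation.

Answer: 11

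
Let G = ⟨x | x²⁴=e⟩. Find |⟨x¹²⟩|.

|⟨x¹²⟩| equals the order of x¹². Compute successive powers until reaching e:
  (x¹²)¹ = x¹², (x¹²)² = e.
The smallest positive k with (x¹²)ᵏ = e is 2, so |⟨x¹²⟩| = 2.

Answer: 2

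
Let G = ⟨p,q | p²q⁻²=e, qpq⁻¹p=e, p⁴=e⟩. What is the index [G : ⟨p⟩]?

First find ord(p) by computing successive powers:
  p¹ = p, p² = p², p³ = p³, p⁴ = e.
So |⟨p⟩| = ord(p) = 4. With |G| = 8, by Lagrange [G : ⟨p⟩] = 8/4 = 2.

Answer: 2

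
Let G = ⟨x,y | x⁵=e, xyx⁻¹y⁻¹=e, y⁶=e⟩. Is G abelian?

Each pair of generators commutes: x·y = xy = y·x. Since the generators pairwise commute, every element of G commutes with every other, so G is abelian.

Answer: Yes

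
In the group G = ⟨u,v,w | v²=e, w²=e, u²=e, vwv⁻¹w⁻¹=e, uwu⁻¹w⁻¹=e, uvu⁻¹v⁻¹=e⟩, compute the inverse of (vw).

The order of (vw) is 2 (smallest k with (vw)ᵏ = e), so (vw)⁻¹ = (vw)¹ = vw.
Check: (vw) · (vw) → (vw) · v = w;   w · w = e, giving e as required.

Answer: vw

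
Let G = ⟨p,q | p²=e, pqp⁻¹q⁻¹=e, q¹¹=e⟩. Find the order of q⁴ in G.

Compute successive powers until reaching e:
  (q⁴)¹ = q⁴, (q⁴)² = q⁸, (q⁴)³ = q, (q⁴)⁴ = q⁵, (q⁴)⁵ = q⁹, (q⁴)⁶ = q², (q⁴)⁷ = q⁶, (q⁴)⁸ = q¹⁰, (q⁴)⁹ = q³, (q⁴)¹⁰ = q⁷, (q⁴)¹¹ = e.
The smallest positive k with (q⁴)ᵏ = e is 11.

Answer: 11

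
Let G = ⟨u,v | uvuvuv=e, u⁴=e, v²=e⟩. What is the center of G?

An element z ∈ Z(G) iff z commutes with every generator.
For example e is central: e·u = u = u·e; e·v = v = v·e.
Whereas u ∉ Z(G) since u·v = uv ≠ vu = v·u.
Checking each of the 24 elements this way gives Z(G) = {e}, of order 1.

Answer: {e}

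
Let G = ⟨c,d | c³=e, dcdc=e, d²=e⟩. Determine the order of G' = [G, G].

G' = [G, G] is generated by all commutators. The generator-pair commutators are: [c, d] = c².
The subgroup they normally generate is {e, c, c²}, of order 3.
Check: |G/G'| = 6/3 = 2 is the order of the abelianisation.

Answer: 3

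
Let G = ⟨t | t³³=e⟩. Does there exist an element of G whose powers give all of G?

|G| = 33. The element t has order 33 (its powers give 33 distinct elements), so ⟨t⟩ = G and G is cyclic.

Answer: Yes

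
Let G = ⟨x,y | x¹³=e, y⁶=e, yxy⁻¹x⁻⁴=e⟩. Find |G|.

Enumerate words in the generators, reducing via the relations: the distinct elements are
  {e, x, y, xy, x², x³, x⁴, x⁵, x⁶, x⁷, x⁸, x⁹, y², y³, y⁴, y⁵, xy², xy³, xy⁴, xy⁵, x²y, x³y, x¹², x¹¹, x¹⁰, x⁴y, x⁵y, x⁶y, x⁷y, x⁸y, x⁹y, x²y², x²y³, x²y⁴, x²y⁵, x³y², x³y³, x³y⁴, x³y⁵, x¹²y, x¹¹y, x¹⁰y, x⁴y², x⁴y³, x⁴y⁴, x⁴y⁵, x⁵y², x⁵y³, x⁵y⁴, x⁵y⁵, x⁶y², x⁶y³, x⁶y⁴, x⁶y⁵, x⁷y², x⁷y³, x⁷y⁴, x⁷y⁵, x⁸y², x⁸y³, x⁸y⁴, x⁸y⁵, x⁹y², x⁹y³, x⁹y⁴, x⁹y⁵, x¹²y², x¹²y³, x¹²y⁴, x¹²y⁵, x¹¹y², x¹¹y³, x¹¹y⁴, x¹¹y⁵, x¹⁰y², x¹⁰y³, x¹⁰y⁴, x¹⁰y⁵}.
No further products give new elements, so |G| = 78.

Answer: 78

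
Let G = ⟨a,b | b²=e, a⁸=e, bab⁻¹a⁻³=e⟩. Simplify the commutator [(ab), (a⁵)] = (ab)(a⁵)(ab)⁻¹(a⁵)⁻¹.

[(ab), (a⁵)] = (ab)·(a⁵)·(ab)⁻¹·(a⁵)⁻¹.
  (ab) · (a⁵) = b
  b · (a⁵b) = a⁷
  (a⁷) · (a³) = a²

Answer: a²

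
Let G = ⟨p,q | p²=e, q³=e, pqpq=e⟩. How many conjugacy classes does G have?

The conjugacy classes (representative and size) are:
  [e] (size 1), [pq²] (size 3), [q²] (size 2).
Class equation: 1 + 3 + 2 = 6 = |G|. So G has 3 conjugacy classes.

Answer: 3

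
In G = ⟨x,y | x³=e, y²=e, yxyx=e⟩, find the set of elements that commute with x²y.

⟨x²y⟩ ⊆ C_G(x²y) since powers of x²y commute with x²y; so |C_G(x²y)| ≥ |⟨x²y⟩| = 2.
By orbit–stabilizer, |C_G(x²y)| = |G| / |conj. class of x²y| = 6 / 3 = 2.
The 2 elements commuting with x²y are {e, x²y}.

Answer: {e, x²y}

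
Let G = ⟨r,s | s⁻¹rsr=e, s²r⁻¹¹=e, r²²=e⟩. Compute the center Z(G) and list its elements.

An element z ∈ Z(G) iff z commutes with every generator.
For example r¹¹ is central: (r¹¹)·r = r¹² = r·(r¹¹); (r¹¹)·s = s⁻¹ = s·(r¹¹).
Whereas r ∉ Z(G) since r·s = rs ≠ r¹⁰s⁻¹ = s·r.
Checking each of the 44 elements this way gives Z(G) = {e, r¹¹}, of order 2.

Answer: {e, r¹¹}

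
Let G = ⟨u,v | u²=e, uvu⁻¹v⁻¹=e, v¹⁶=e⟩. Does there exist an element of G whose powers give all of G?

|G| = 32, but the maximum element order in G is 16 < 32. No single element generates all of G, so G is not cyclic.

Answer: No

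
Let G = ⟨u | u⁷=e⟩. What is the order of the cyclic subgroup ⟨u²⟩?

|⟨u²⟩| equals the order of u². Compute successive powers until reaching e:
  (u²)¹ = u², (u²)² = u⁴, (u²)³ = u⁶, (u²)⁴ = u, (u²)⁵ = u³, (u²)⁶ = u⁵, (u²)⁷ = e.
The smallest positive k with (u²)ᵏ = e is 7, so |⟨u²⟩| = 7.

Answer: 7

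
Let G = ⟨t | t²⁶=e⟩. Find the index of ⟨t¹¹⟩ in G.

First find ord(t¹¹) by computing successive powers:
  (t¹¹)¹ = t¹¹, (t¹¹)² = t²², (t¹¹)³ = t⁷, (t¹¹)⁴ = t¹⁸, (t¹¹)⁵ = t³, (t¹¹)⁶ = t¹⁴, (t¹¹)⁷ = t²⁵, (t¹¹)⁸ = t¹⁰, (t¹¹)⁹ = t²¹, (t¹¹)¹⁰ = t⁶, (t¹¹)¹¹ = t¹⁷, (t¹¹)¹² = t², (t¹¹)¹³ = t¹³, (t¹¹)¹⁴ = t²⁴, (t¹¹)¹⁵ = t⁹, (t¹¹)¹⁶ = t²⁰, (t¹¹)¹⁷ = t⁵, (t¹¹)¹⁸ = t¹⁶, (t¹¹)¹⁹ = t, (t¹¹)²⁰ = t¹², (t¹¹)²¹ = t²³, (t¹¹)²² = t⁸, (t¹¹)²³ = t¹⁹, (t¹¹)²⁴ = t⁴, (t¹¹)²⁵ = t¹⁵, (t¹¹)²⁶ = e.
So |⟨t¹¹⟩| = ord(t¹¹) = 26. With |G| = 26, by Lagrange [G : ⟨t¹¹⟩] = 26/26 = 1.

Answer: 1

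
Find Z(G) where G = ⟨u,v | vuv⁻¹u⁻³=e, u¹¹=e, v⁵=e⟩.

An element z ∈ Z(G) iff z commutes with every generator.
For example e is central: e·u = u = u·e; e·v = v = v·e.
Whereas u ∉ Z(G) since u·v = uv ≠ u³v = v·u.
Checking each of the 55 elements this way gives Z(G) = {e}, of order 1.

Answer: {e}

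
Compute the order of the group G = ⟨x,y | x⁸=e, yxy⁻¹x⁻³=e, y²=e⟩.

Enumerate words in the generators, reducing via the relations: the distinct elements are
  {e, x, y, xy, x², x³, x⁴, x⁵, x⁶, x⁷, x²y, x³y, x⁴y, x⁵y, x⁶y, x⁷y}.
No further products give new elements, so |G| = 16.

Answer: 16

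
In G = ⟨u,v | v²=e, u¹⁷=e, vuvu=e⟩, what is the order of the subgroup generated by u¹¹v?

|⟨u¹¹v⟩| equals the order of u¹¹v. Compute successive powers until reaching e:
  (u¹¹v)¹ = u¹¹v, (u¹¹v)² = e.
The smallest positive k with (u¹¹v)ᵏ = e is 2, so |⟨u¹¹v⟩| = 2.

Answer: 2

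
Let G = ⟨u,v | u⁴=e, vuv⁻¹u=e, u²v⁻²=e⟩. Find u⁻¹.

The order of u is 4 (smallest k with uᵏ = e), so u⁻¹ = u³ = u³.
Check: u · (u³) → u · u³ = e, giving e as required.

Answer: u³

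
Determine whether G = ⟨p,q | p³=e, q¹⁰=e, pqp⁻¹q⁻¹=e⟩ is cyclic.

|G| = 30. The element pq has order 30 (its powers give 30 distinct elements), so ⟨pq⟩ = G and G is cyclic.

Answer: Yes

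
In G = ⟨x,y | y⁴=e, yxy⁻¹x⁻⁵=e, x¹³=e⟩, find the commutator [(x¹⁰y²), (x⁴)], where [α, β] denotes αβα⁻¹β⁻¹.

[(x¹⁰y²), (x⁴)] = (x¹⁰y²)·(x⁴)·(x¹⁰y²)⁻¹·(x⁴)⁻¹.
  (x¹⁰y²) · (x⁴) = x⁶y²
  (x⁶y²) · (x¹⁰y²) = x⁹
  (x⁹) · (x⁹) = x⁵

Answer: x⁵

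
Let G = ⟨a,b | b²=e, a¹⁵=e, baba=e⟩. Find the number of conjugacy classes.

The conjugacy classes (representative and size) are:
  [e] (size 1), [a¹⁴] (size 2), [a²] (size 2), [a³] (size 2), [a⁴] (size 2), [a¹⁰] (size 2), [a⁹] (size 2), [a⁷] (size 2), [a¹³b] (size 15).
Class equation: 1 + 2 + 2 + 2 + 2 + 2 + 2 + 2 + 15 = 30 = |G|. So G has 9 conjugacy classes.

Answer: 9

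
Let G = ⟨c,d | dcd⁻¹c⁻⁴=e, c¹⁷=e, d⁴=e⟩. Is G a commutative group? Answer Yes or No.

c·d = cd but d·c = c⁴d, so c·d ≠ d·c and G is not abelian.

Answer: No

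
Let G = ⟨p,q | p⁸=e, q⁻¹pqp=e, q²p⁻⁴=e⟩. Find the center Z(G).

An element z ∈ Z(G) iff z commutes with every generator.
For example p⁴ is central: (p⁴)·p = p⁵ = p·(p⁴); (p⁴)·q = q⁻¹ = q·(p⁴).
Whereas p ∉ Z(G) since p·q = pq ≠ p³q⁻¹ = q·p.
Checking each of the 16 elements this way gives Z(G) = {e, p⁴}, of order 2.

Answer: {e, p⁴}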